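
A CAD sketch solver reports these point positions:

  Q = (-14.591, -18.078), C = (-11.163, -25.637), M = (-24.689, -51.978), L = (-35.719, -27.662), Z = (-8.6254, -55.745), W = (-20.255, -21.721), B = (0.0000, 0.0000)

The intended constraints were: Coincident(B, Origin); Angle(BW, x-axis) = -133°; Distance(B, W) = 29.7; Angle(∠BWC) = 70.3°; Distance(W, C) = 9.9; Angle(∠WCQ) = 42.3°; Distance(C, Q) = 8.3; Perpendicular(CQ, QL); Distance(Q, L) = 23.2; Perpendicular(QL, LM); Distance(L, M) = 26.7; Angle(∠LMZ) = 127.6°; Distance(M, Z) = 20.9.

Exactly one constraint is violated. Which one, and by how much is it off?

Distance(M, Z) = 20.9 — off by 4.40.

B = (0.00, 0.00) ✓; BW at -133.0° ✓; |BW| = 29.70 ✓; ∠BWC = 70.30° ✓; |WC| = 9.899 ✓; ∠WCQ = 42.30° ✓; |CQ| = 8.300 ✓; ∠(CQ, QL) = 90.01° ✓; |QL| = 23.20 ✓; ∠(QL, LM) = 90.00° ✓; |LM| = 26.70 ✓; ∠LMZ = 127.6° ✓; |MZ| = 16.50 ✗.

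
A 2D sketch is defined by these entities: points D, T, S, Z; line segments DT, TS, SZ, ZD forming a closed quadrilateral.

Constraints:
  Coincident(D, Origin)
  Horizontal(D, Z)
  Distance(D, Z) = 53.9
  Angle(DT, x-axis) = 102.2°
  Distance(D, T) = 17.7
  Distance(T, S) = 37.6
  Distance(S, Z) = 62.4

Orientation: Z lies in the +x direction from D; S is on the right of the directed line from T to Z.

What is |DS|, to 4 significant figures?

20.91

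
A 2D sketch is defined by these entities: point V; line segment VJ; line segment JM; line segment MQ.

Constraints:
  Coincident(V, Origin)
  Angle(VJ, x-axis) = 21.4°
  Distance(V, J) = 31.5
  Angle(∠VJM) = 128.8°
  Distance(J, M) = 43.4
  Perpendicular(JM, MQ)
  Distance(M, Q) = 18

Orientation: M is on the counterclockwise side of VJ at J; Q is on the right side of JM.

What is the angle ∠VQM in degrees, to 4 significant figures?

56.02°

V is at the origin; VJ runs at 21.4° with length 31.5, so J = 31.5·(cos 21.4°, sin 21.4°) = (29.33, 11.49). ∠VJM = 128.8°, so JM runs at 21.4° + (180° − 128.8°) = 72.60° from the x-axis; with |JM| = 43.4, M = J + 43.4·(cos 72.60°, sin 72.60°) = (42.31, 52.91). JM ⟂ MQ; with |MQ| = 18.0 on the right of JM, Q = M + 18.0·(0.9542, -0.2990) = (59.48, 47.52). Then cos ∠VQM = QV·QM / (|QV||QM|), giving 56.02°.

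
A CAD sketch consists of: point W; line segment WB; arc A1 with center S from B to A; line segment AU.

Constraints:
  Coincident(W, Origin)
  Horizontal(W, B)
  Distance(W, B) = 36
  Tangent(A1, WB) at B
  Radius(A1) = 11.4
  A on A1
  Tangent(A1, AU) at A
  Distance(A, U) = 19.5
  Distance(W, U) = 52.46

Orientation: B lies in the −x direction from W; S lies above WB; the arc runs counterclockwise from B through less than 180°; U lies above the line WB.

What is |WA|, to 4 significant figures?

33.33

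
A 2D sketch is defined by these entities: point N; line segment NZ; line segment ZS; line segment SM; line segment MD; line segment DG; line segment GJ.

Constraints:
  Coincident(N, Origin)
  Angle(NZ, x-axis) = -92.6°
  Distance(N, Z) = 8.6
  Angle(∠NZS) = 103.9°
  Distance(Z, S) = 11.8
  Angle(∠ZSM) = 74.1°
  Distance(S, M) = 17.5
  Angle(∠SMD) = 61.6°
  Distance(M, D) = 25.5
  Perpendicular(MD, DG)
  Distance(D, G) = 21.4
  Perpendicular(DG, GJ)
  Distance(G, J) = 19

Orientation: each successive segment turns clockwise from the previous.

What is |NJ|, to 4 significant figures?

22.46

N is at the origin; NZ runs at -92.6° with length 8.6, so Z = (-0.3901, -8.591). ∠NZS = 103.9° gives ZS at -168.7° from the x-axis; with |ZS| = 11.8, S = (-11.96, -10.90). ∠ZSM = 74.1° gives SM at 85.40° from the x-axis; with |SM| = 17.5, M = (-10.56, 6.540). ∠SMD = 61.6° gives MD at -33.00° from the x-axis; with |MD| = 25.5, D = (10.83, -7.348). MD ⟂ DG, so DG runs at -123.0°; with |DG| = 21.4, G = (-0.8271, -25.30). The perpendicularity gives GJ at right angles to DG, so GJ runs at 147.0°; with |GJ| = 19.0, J = (-16.76, -14.95). Then |NJ| = |J − N| = 22.46.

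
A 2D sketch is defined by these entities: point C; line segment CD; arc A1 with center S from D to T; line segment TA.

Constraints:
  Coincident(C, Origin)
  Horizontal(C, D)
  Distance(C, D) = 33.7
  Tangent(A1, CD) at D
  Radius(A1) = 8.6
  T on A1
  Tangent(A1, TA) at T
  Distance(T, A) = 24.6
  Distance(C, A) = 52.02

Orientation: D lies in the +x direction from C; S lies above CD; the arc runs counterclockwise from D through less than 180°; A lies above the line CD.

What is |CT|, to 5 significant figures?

43.321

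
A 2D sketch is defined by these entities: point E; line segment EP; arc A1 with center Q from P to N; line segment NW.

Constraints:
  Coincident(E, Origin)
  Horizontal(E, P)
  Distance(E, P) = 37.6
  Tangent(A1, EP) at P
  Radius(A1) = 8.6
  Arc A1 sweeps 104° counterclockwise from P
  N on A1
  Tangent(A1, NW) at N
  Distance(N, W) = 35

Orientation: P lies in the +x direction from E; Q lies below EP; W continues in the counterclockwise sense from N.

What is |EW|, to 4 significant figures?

58.44

On A1, P sits at bearing 90° from Q; a 104° counterclockwise sweep puts N at bearing 194°, so N = Q + 8.6·(cos 194°, sin 194°) = (29.26, -10.68). Since A1 is tangent to NW there, QN ⟂ NW, so NW runs along (−sin 194°, cos 194°); with |NW| = 35.0, W = (37.72, -44.64). Then |EW| = |W − E| = 58.44.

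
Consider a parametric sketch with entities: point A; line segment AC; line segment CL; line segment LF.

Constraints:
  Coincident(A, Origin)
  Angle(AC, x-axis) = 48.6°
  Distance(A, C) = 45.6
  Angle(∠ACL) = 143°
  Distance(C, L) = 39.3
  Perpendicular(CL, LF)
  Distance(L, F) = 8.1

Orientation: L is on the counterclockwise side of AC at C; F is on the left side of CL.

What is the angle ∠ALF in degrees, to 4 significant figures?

70.08°

∠ACL = 143.0°, so CL runs at 48.6° + (180° − 143.0°) = 85.60° from the x-axis; with |CL| = 39.3, L = C + 39.3·(cos 85.60°, sin 85.60°) = (33.17, 73.39). CL is perpendicular to LF; with |LF| = 8.1 on the left of CL, F = L + 8.1·(-0.9971, 0.07672) = (25.09, 74.01). Then cos ∠ALF = LA·LF / (|LA||LF|), giving 70.08°.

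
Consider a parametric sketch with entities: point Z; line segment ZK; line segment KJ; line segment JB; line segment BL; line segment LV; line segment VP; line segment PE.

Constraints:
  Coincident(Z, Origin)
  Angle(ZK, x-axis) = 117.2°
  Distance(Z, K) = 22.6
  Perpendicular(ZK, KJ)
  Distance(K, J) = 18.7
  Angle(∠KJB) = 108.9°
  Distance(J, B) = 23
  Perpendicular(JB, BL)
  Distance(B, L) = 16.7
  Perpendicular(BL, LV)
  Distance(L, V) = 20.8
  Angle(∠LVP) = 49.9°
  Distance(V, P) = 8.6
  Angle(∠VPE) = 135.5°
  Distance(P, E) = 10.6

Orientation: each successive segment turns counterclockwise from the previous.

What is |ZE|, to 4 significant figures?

16.16

∠LVP = 49.9° gives VP at -131.6° from the x-axis; with |VP| = 8.6, P = (-15.83, 5.356). ∠VPE = 135.5° gives PE at -87.10° from the x-axis; with |PE| = 10.6, E = (-15.29, -5.231). Then |ZE| = |E − Z| = 16.16.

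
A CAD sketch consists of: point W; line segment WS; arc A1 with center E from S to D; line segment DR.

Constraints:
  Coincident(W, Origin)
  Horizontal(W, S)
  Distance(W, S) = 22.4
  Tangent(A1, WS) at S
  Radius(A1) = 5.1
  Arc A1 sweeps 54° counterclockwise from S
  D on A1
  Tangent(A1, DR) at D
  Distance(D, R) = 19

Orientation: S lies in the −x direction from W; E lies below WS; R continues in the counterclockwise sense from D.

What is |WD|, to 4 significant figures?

26.61

W is at the origin; WS is horizontal with |WS| = 22.4 and S on the −x side, so S = (-22.40, 0.000). A1 meets WS tangentially, so ES is at right angles to WS, so E = S + (0, -5.1) = (-22.40, -5.100). On A1, S sits at bearing 90° from E; a 54° counterclockwise sweep puts D at bearing 144°, so D = E + 5.1·(cos 144°, sin 144°) = (-26.53, -2.102). Then |WD| = |D − W| = 26.61.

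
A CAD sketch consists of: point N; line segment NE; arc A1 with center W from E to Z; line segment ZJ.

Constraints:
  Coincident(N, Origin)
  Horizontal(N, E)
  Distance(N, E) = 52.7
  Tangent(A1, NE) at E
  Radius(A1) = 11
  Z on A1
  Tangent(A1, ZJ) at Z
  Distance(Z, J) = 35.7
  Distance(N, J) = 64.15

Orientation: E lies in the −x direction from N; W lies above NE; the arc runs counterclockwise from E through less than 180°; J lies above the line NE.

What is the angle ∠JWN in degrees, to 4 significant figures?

87.46°

N is at the origin; N and E share the same y with |NE| = 52.7 and E on the −x side, so E = (-52.70, 0.000). A1 meets NE tangentially, so WE is at right angles to NE, so W = E + (0, 11) = (-52.70, 11.00). Since WZ ⟂ ZJ (tangency), |WJ| = √(11.0² + 35.7²) = 37.36 regardless of where Z sits on A1. So J lies on both circle(N, 64.15) and circle(W, 37.36); the above-NE intersection is J = (-43.45, 47.19). Z is the foot of the tangent from J: Z = (-41.71, 11.54).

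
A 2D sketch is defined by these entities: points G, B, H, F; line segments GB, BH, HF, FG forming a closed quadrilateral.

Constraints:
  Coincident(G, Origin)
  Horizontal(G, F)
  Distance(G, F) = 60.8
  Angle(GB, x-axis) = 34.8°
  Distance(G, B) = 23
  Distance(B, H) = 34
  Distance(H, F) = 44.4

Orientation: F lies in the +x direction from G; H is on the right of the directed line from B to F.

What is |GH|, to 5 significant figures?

29.934

G is at the origin; GF is horizontal with |GF| = 60.8 and F in +x, so F = (60.8, 0). GB runs at 34.8° with |GB| = 23.0, so B = (18.886, 13.126). H is determined by |BH| = 34.0 and |HF| = 44.4 together: it lies at the intersection of circle(B, 34.0) and circle(F, 44.4). With |BF| = 43.921, the foot of the radical line on BF is 12.678 from B and the perpendicular offset is √(34.0² − 12.678²) = 31.548. Taking the right-of-BF solution: H = (21.557, -20.769).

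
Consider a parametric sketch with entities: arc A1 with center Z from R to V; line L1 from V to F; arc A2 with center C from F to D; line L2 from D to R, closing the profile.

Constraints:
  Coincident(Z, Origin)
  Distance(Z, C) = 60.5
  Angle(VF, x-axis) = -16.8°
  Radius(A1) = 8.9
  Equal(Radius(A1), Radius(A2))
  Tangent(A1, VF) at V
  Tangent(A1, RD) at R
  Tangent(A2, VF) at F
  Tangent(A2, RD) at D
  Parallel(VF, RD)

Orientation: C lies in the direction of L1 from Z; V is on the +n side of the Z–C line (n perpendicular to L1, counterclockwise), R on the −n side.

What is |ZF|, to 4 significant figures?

61.15

The slot axis is L1's direction at -16.8°, so u = (cos -16.8°, sin -16.8°) = (0.9573, -0.2890) and n = (−sin -16.8°, cos -16.8°) = (0.2890, 0.9573). Z is at the origin and C lies 60.5 along u from Z, so C = 60.5·u = (57.92, -17.49). Tangency of A1 to both parallel lines with radius 8.9 puts V and R at Z ± 8.9·n: V = (2.572, 8.520), R = (-2.572, -8.520). Equal radii place F and D the same way about C: F = C + 8.9·n = (60.49, -8.966), D = C − 8.9·n = (55.35, -26.01). Then |ZF| = |F − Z| = 61.15.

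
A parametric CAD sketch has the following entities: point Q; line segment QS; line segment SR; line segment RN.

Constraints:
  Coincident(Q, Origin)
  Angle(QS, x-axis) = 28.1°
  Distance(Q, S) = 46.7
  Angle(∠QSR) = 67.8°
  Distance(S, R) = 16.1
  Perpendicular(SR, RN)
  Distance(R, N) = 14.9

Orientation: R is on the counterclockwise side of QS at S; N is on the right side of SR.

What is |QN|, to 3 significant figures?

58.2

Q is at the origin; QS runs at 28.1° with length 46.7, so S = 46.7·(cos 28.1°, sin 28.1°) = (41.2, 22.0). ∠QSR = 67.8°, so SR runs at 28.1° + (180° − 67.8°) = 140° from the x-axis; with |SR| = 16.1, R = S + 16.1·(cos 140°, sin 140°) = (28.8, 32.3). SR is perpendicular to RN; with |RN| = 14.9 on the right of SR, N = R + 14.9·(0.639, 0.769) = (38.3, 43.7). Then |QN| = |N − Q| = 58.2.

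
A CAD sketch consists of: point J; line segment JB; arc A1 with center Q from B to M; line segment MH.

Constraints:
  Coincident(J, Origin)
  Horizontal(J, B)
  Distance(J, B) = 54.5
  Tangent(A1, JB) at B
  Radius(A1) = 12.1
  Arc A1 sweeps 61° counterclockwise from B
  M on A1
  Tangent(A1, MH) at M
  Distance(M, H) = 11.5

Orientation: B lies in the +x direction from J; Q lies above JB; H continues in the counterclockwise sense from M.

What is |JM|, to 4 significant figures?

65.38

J is at the origin; J and B share the same y with |JB| = 54.5 and B on the +x side, so B = (54.50, 0.000). Since A1 is tangent to JB there, QB ⟂ JB, so Q = B + (0, 12.1) = (54.50, 12.10). On A1, B sits at bearing -90° from Q; a 61° counterclockwise sweep puts M at bearing -29°, so M = Q + 12.1·(cos -29°, sin -29°) = (65.08, 6.234). Then |JM| = |M − J| = 65.38.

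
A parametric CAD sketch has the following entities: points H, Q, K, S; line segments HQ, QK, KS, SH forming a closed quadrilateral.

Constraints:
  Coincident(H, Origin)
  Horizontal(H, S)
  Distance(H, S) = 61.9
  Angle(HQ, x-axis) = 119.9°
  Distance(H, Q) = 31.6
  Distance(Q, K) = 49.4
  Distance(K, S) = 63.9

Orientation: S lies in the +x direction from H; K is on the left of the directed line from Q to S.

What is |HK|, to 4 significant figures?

59.34

Checks: |QK| = 49.40 ✓; |KS| = 63.90 ✓.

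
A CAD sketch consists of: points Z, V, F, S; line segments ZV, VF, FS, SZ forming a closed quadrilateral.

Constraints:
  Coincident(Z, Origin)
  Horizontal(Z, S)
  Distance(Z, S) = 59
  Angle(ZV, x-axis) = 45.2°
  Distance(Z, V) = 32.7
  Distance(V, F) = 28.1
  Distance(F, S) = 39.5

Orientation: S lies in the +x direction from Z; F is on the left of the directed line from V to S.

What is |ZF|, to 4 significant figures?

60.34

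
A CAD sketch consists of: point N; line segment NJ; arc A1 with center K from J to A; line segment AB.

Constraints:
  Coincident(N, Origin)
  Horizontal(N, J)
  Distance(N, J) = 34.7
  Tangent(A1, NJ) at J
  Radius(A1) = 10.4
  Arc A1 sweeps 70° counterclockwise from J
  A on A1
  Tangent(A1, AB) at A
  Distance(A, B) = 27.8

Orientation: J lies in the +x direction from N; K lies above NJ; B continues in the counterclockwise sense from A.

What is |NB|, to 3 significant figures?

63.3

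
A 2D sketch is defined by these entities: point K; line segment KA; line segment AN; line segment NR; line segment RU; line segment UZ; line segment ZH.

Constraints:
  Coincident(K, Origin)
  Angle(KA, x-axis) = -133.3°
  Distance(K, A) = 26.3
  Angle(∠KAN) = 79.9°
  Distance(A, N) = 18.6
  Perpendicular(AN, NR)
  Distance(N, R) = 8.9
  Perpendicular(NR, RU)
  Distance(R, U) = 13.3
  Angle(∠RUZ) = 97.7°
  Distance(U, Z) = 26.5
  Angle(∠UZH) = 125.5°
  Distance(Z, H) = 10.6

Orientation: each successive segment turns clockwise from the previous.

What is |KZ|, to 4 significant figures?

43.35

K is at the origin; KA runs at -133.3° with length 26.3, so A = (-18.04, -19.14). ∠KAN = 79.9° gives AN at 126.6° from the x-axis; with |AN| = 18.6, N = (-29.13, -4.208). AN is perpendicular to NR, so NR runs at 36.60°; with |NR| = 8.9, R = (-21.98, 1.098). NR ⟂ RU, so RU runs at -53.40°; with |RU| = 13.3, U = (-14.05, -9.579). ∠RUZ = 97.7° gives UZ at -135.7° from the x-axis; with |UZ| = 26.5, Z = (-33.02, -28.09). Then |KZ| = |Z − K| = 43.35.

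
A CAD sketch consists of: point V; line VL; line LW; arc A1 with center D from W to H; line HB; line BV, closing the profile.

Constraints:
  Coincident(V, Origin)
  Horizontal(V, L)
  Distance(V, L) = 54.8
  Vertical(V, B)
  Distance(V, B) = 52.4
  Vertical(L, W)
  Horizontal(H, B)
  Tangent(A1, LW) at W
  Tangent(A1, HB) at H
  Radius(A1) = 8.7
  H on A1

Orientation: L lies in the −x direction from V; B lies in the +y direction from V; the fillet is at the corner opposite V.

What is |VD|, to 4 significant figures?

63.52

VB is vertical with |VB| = 52.4 and B on the +y side, so B = (0.000, 52.40). The virtual corner opposite V is at (-54.80, 52.40). Tangency of A1 to LW means the radius DW is perpendicular to LW and A1 meets HB tangentially, so DH is at right angles to HB, with radius 8.7, so the center D sits 8.7 in from both sides at D = (-46.10, 43.70). Then |VD| = |D − V| = 63.52.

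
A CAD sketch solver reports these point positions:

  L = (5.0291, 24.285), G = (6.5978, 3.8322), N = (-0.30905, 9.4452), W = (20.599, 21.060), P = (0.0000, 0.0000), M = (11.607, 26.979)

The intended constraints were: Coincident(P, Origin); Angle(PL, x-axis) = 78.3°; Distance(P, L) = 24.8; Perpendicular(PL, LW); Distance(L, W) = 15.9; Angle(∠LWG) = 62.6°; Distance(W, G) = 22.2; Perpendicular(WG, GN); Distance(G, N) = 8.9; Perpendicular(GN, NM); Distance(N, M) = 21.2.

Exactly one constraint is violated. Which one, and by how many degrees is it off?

Perpendicular(GN, NM) — off by 4.90°.

P = (0.00, 0.00) ✓; PL at 78.30° ✓; |PL| = 24.80 ✓; ∠(PL, LW) = 90.00° ✓; |LW| = 15.90 ✓; ∠LWG = 62.60° ✓; |WG| = 22.20 ✓; ∠(WG, GN) = 90.00° ✓; |GN| = 8.900 ✓; ∠(GN, NM) = 85.10° ✗; |NM| = 21.20 ✓.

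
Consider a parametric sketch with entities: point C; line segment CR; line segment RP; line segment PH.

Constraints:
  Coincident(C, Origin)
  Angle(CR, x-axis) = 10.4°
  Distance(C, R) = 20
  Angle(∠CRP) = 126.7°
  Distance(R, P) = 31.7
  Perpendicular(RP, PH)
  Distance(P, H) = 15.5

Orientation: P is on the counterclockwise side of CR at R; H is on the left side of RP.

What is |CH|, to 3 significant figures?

43.7

C is at the origin; CR runs at 10.4° with length 20.0, so R = 20.0·(cos 10.4°, sin 10.4°) = (19.7, 3.61). ∠CRP = 126.7°, so RP runs at 10.4° + (180° − 126.7°) = 63.7° from the x-axis; with |RP| = 31.7, P = R + 31.7·(cos 63.7°, sin 63.7°) = (33.7, 32.0). RP ⟂ PH; with |PH| = 15.5 on the left of RP, H = P + 15.5·(-0.896, 0.443) = (19.8, 38.9). Then |CH| = |H − C| = 43.7.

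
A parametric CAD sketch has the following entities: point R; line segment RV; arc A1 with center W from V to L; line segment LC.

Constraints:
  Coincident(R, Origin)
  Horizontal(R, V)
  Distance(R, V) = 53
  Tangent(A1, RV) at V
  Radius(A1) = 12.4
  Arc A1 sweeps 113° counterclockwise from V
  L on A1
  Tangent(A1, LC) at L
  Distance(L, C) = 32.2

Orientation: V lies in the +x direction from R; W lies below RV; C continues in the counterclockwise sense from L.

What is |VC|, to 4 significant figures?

46.90

R is at the origin; RV is horizontal with |RV| = 53.0 and V on the +x side, so V = (53.00, 0.000). Tangency of A1 to RV means the radius WV is perpendicular to RV, so W = V + (0, -12.4) = (53.00, -12.40). On A1, V sits at bearing 90° from W; a 113° counterclockwise sweep puts L at bearing 203°, so L = W + 12.4·(cos 203°, sin 203°) = (41.59, -17.25). A1 meets LC tangentially, so WL is at right angles to LC, so LC runs along (−sin 203°, cos 203°); with |LC| = 32.2, C = (54.17, -46.89). Then |VC| = |C − V| = 46.90.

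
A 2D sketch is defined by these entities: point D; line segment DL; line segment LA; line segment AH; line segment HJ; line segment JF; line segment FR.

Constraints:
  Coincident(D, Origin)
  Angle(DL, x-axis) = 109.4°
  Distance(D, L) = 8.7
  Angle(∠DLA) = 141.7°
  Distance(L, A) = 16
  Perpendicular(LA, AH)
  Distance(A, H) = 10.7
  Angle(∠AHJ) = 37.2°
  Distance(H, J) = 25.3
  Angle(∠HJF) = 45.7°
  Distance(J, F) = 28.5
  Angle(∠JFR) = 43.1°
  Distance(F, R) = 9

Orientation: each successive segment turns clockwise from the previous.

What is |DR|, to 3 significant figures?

29.2

D is at the origin; DL runs at 109.4° with length 8.7, so L = (-2.89, 8.21). ∠DLA = 141.7° gives LA at 71.1° from the x-axis; with |LA| = 16.0, A = (2.29, 23.3). LA ⟂ AH, so AH runs at -18.9°; with |AH| = 10.7, H = (12.4, 19.9). ∠AHJ = 37.2° gives HJ at -162° from the x-axis; with |HJ| = 25.3, J = (-11.6, 11.9). ∠HJF = 45.7° gives JF at 64.0° from the x-axis; with |JF| = 28.5, F = (0.889, 37.5). ∠JFR = 43.1° gives FR at -72.9° from the x-axis; with |FR| = 9.0, R = (3.54, 28.9). Then |DR| = |R − D| = 29.2.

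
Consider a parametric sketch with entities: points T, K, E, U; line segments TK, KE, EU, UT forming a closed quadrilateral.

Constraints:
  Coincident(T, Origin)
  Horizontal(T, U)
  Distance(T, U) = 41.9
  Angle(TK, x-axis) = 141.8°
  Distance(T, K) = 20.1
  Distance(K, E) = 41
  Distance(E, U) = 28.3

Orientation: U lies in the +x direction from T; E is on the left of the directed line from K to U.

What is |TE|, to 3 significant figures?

32.6

Checks: |KE| = 41.00 ✓; |EU| = 28.30 ✓.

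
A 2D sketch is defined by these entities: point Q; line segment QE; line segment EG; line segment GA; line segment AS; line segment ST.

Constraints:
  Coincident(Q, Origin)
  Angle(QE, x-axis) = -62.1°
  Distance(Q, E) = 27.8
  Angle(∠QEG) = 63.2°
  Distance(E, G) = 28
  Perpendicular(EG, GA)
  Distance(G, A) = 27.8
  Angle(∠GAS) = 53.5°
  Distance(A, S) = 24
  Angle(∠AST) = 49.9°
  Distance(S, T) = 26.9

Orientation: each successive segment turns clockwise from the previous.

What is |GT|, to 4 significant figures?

10.02

Q is at the origin; QE runs at -62.1° with length 27.8, so E = (13.01, -24.57). ∠QEG = 63.2° gives EG at -178.9° from the x-axis; with |EG| = 28.0, G = (-14.99, -25.11). EG is perpendicular to GA, so GA runs at 91.10°; with |GA| = 27.8, A = (-15.52, 2.689). ∠GAS = 53.5° gives AS at -35.40° from the x-axis; with |AS| = 24.0, S = (4.043, -11.21). ∠AST = 49.9° gives ST at -165.5° from the x-axis; with |ST| = 26.9, T = (-22.00, -17.95). Then |GT| = |T − G| = 10.02.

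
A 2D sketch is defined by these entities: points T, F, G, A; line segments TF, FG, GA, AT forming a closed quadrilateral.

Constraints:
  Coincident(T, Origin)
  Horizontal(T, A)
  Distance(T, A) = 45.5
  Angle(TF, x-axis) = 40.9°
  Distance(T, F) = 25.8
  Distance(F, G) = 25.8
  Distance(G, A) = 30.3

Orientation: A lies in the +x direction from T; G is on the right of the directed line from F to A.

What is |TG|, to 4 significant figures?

18.65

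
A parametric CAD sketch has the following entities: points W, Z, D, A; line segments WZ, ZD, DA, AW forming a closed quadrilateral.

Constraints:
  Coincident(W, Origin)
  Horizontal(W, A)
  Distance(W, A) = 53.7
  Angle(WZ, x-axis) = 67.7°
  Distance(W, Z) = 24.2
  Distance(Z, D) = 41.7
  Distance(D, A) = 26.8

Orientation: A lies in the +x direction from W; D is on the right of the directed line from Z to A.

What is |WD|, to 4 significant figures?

33.34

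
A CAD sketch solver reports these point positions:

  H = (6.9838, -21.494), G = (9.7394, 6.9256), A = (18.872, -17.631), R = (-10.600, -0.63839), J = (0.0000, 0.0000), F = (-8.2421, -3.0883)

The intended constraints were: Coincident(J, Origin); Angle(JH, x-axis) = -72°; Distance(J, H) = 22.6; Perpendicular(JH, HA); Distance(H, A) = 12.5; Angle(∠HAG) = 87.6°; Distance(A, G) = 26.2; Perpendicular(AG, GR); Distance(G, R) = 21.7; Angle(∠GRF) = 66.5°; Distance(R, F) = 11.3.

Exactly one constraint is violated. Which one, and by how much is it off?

Distance(R, F) = 11.3 — off by 7.90.

J = (0.00, 0.00) ✓; JH at -72.00° ✓; |JH| = 22.60 ✓; ∠(JH, HA) = 90.00° ✓; |HA| = 12.50 ✓; ∠HAG = 87.60° ✓; |AG| = 26.20 ✓; ∠(AG, GR) = 90.00° ✓; |GR| = 21.70 ✓; ∠GRF = 66.50° ✓; |RF| = 3.400 ✗.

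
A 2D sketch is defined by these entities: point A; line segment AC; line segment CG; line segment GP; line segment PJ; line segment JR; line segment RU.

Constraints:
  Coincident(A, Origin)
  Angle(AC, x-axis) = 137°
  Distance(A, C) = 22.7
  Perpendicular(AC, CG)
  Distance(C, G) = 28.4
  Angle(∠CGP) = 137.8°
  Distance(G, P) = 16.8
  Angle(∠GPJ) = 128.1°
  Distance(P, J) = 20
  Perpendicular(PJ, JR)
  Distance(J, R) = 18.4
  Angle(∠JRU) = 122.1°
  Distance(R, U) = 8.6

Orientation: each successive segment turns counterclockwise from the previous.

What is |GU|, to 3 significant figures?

25.1

A is at the origin; AC runs at 137.0° with length 22.7, so C = (-16.6, 15.5). AC is perpendicular to CG, so CG runs at -133°; with |CG| = 28.4, G = (-36.0, -5.29). ∠CGP = 137.8° gives GP at -90.8° from the x-axis; with |GP| = 16.8, P = (-36.2, -22.1). ∠GPJ = 128.1° gives PJ at -38.9° from the x-axis; with |PJ| = 20.0, J = (-20.6, -34.6). The perpendicularity gives JR at right angles to PJ, so JR runs at 51.1°; with |JR| = 18.4, R = (-9.09, -20.3). ∠JRU = 122.1° gives RU at 109° from the x-axis; with |RU| = 8.6, U = (-11.9, -12.2). Then |GU| = |U − G| = 25.1.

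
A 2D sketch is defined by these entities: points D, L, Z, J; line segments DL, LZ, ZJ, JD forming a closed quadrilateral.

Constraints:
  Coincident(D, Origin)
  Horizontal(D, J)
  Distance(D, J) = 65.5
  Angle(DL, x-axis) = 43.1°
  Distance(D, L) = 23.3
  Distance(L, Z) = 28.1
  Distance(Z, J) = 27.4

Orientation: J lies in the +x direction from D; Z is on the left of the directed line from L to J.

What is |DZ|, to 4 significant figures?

48.56

D is at the origin; D and J share the same y with |DJ| = 65.5 and J in +x, so J = (65.5, 0). DL runs at 43.1° with |DL| = 23.3, so L = (17.01, 15.92). Z is determined by |LZ| = 28.1 and |ZJ| = 27.4 together: it lies at the intersection of circle(L, 28.1) and circle(J, 27.4). With |LJ| = 51.03, the foot of the radical line on LJ is 25.90 from L and the perpendicular offset is √(28.1² − 25.90²) = 10.91. Taking the left-of-LJ solution: Z = (45.02, 18.20).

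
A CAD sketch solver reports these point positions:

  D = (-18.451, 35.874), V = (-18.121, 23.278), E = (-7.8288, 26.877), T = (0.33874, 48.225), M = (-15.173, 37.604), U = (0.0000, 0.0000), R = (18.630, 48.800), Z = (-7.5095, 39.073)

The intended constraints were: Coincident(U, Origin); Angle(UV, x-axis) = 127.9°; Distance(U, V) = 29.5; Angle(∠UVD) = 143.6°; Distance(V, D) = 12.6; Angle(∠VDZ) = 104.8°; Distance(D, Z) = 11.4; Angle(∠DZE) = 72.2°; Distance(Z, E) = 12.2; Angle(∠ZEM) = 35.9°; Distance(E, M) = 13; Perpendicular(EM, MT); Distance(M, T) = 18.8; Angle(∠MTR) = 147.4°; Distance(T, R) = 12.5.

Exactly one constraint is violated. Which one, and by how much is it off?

Distance(T, R) = 12.5 — off by 5.80.

U = (0.00, 0.00) ✓; UV at 127.9° ✓; |UV| = 29.50 ✓; ∠UVD = 143.6° ✓; |VD| = 12.60 ✓; ∠VDZ = 104.8° ✓; |DZ| = 11.40 ✓; ∠DZE = 72.20° ✓; |ZE| = 12.20 ✓; ∠ZEM = 35.90° ✓; |EM| = 13.00 ✓; ∠(EM, MT) = 90.00° ✓; |MT| = 18.80 ✓; ∠MTR = 147.4° ✓; |TR| = 18.30 ✗.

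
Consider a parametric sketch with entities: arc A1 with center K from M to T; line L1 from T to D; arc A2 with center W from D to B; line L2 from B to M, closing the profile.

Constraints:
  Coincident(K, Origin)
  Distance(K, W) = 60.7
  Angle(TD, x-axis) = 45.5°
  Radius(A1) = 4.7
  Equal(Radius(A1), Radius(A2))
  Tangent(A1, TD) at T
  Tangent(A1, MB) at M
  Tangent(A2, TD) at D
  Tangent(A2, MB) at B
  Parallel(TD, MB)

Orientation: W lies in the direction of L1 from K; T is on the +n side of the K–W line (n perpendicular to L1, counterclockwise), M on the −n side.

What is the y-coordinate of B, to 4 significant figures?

40.00

The slot axis is L1's direction at 45.5°, so u = (cos 45.5°, sin 45.5°) = (0.7009, 0.7133) and n = (−sin 45.5°, cos 45.5°) = (-0.7133, 0.7009). K is at the origin and W lies 60.7 along u from K, so W = 60.7·u = (42.55, 43.29). Tangency of A1 to both parallel lines with radius 4.7 puts T and M at K ± 4.7·n: T = (-3.352, 3.294), M = (3.352, -3.294). Equal radii place D and B the same way about W: D = W + 4.7·n = (39.19, 46.59), B = W − 4.7·n = (45.90, 40.00). So B.y = 40.00.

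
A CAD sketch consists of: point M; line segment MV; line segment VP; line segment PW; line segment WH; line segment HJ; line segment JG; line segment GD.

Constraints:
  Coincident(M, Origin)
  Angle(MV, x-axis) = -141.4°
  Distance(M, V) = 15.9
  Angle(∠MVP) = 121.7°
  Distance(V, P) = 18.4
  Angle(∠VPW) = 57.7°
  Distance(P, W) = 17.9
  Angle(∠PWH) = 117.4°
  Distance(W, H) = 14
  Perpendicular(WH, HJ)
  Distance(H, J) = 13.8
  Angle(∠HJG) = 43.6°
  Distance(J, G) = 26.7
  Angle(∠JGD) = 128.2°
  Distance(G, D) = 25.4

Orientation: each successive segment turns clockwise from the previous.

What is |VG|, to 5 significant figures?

24.591

The perpendicularity gives HJ at right angles to WH, so HJ runs at -114.60°; with |HJ| = 13.8, J = (-8.6592, -11.072). ∠HJG = 43.6° gives JG at 109.00° from the x-axis; with |JG| = 26.7, G = (-17.352, 14.173). Then |VG| = |G − V| = 24.591.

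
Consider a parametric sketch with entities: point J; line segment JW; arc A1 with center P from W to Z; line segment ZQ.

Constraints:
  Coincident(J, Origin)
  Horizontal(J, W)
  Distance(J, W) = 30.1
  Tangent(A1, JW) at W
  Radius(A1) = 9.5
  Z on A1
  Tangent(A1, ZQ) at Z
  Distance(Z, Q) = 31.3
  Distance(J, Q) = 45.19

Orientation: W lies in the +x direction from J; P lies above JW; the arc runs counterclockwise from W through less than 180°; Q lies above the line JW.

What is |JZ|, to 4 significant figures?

40.72

J is at the origin; JW is horizontal with |JW| = 30.1 and W on the +x side, so W = (30.10, 0.000). Tangency of A1 to JW means the radius PW is perpendicular to JW, so P = W + (0, 9.5) = (30.10, 9.500). Since PZ ⟂ ZQ (tangency), |PQ| = √(9.5² + 31.3²) = 32.71 regardless of where Z sits on A1. So Q lies on both circle(J, 45.19) and circle(P, 32.71); the above-JW intersection is Q = (19.89, 40.58). Z is the foot of the tangent from Q: Z = (37.88, 14.96).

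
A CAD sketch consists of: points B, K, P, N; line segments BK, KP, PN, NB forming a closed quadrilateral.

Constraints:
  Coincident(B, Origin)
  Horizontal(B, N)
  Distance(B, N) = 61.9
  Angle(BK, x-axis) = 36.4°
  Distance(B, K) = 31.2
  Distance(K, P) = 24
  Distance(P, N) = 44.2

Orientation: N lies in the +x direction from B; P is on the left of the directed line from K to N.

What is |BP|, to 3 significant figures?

54.6

B is at the origin; BN is horizontal with |BN| = 61.9 and N in +x, so N = (61.9, 0). BK runs at 36.4° with |BK| = 31.2, so K = (25.1, 18.5). P is determined by |KP| = 24.0 and |PN| = 44.2 together: it lies at the intersection of circle(K, 24.0) and circle(N, 44.2). With |KN| = 41.2, the foot of the radical line on KN is 3.87 from K and the perpendicular offset is √(24.0² − 3.87²) = 23.7. Taking the left-of-KN solution: P = (39.2, 37.9).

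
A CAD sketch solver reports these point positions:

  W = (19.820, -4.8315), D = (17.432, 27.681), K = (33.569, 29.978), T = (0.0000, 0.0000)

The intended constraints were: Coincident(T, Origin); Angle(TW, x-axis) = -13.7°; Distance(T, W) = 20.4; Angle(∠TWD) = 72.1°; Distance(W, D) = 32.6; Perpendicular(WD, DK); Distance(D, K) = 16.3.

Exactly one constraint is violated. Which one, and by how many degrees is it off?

Perpendicular(WD, DK) — off by 3.90°.

T = (0.00, 0.00) ✓; TW at -13.70° ✓; |TW| = 20.40 ✓; ∠TWD = 72.10° ✓; |WD| = 32.60 ✓; ∠(WD, DK) = 86.10° ✗; |DK| = 16.30 ✓.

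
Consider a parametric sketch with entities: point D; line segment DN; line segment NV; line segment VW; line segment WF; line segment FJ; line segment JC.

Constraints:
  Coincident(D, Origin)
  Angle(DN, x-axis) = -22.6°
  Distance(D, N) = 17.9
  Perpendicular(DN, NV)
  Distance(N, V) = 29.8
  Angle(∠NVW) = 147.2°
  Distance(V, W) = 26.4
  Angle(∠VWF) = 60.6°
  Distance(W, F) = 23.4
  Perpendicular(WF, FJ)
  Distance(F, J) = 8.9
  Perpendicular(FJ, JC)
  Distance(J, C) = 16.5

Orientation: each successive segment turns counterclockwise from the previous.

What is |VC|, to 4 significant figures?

15.35

D is at the origin; DN runs at -22.6° with length 17.9, so N = (16.53, -6.879). DN is perpendicular to NV, so NV runs at 67.40°; with |NV| = 29.8, V = (27.98, 20.63). ∠NVW = 147.2° gives VW at 100.2° from the x-axis; with |VW| = 26.4, W = (23.30, 46.62). ∠VWF = 60.6° gives WF at -140.4° from the x-axis; with |WF| = 23.4, F = (5.272, 31.70). WF is perpendicular to FJ, so FJ runs at -50.40°; with |FJ| = 8.9, J = (10.95, 24.84). The perpendicularity gives JC at right angles to FJ, so JC runs at 39.60°; with |JC| = 16.5, C = (23.66, 35.36). Then |VC| = |C − V| = 15.35.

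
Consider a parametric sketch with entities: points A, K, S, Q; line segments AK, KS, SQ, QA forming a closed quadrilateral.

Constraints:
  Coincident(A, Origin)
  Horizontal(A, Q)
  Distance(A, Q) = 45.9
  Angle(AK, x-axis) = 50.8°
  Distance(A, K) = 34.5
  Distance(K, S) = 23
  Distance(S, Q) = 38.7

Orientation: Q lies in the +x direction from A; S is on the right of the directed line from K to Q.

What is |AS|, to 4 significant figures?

11.57

A is at the origin; A and Q share the same y with |AQ| = 45.9 and Q in +x, so Q = (45.9, 0). AK runs at 50.8° with |AK| = 34.5, so K = (21.81, 26.74). S is determined by |KS| = 23.0 and |SQ| = 38.7 together: it lies at the intersection of circle(K, 23.0) and circle(Q, 38.7). With |KQ| = 35.99, the foot of the radical line on KQ is 4.538 from K and the perpendicular offset is √(23.0² − 4.538²) = 22.55. Taking the right-of-KQ solution: S = (8.094, 8.269).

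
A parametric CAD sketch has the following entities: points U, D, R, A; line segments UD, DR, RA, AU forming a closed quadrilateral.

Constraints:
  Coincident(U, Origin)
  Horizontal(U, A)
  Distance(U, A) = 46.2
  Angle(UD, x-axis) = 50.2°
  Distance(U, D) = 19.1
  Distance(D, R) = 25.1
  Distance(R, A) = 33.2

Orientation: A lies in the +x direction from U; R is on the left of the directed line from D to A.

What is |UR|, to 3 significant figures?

43.9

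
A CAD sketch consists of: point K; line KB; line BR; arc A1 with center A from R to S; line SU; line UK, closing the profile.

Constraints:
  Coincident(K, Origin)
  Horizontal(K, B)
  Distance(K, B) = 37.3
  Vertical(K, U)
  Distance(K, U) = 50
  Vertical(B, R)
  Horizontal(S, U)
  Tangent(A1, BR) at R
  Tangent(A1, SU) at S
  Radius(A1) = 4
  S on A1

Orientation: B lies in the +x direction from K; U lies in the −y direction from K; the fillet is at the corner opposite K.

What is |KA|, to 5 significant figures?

56.788

KU is vertical with |KU| = 50.0 and U on the −y side, so U = (0.0000, -50.000). The virtual corner opposite K is at (37.300, -50.000). A1 meets BR tangentially, so AR is at right angles to BR and since A1 is tangent to SU there, AS ⟂ SU, with radius 4.0, so the center A sits 4.0 in from both sides at A = (33.300, -46.000). Then |KA| = |A − K| = 56.788.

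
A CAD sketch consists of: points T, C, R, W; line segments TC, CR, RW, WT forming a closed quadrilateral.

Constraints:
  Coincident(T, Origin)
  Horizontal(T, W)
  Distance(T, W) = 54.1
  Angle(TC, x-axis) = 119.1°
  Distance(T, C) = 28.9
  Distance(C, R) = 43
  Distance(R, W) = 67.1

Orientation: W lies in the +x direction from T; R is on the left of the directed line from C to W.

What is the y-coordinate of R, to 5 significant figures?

55.548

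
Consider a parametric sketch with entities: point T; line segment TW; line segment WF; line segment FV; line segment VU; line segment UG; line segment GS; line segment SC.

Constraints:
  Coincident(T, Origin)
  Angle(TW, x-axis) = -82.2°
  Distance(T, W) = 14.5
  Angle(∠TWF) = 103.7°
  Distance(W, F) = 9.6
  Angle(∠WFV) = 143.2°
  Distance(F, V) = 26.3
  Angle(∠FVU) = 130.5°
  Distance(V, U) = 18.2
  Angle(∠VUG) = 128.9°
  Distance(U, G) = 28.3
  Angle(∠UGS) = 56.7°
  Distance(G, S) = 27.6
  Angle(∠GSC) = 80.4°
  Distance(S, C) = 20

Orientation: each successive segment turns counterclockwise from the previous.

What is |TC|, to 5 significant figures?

32.234

T is at the origin; TW runs at -82.2° with length 14.5, so W = (1.9679, -14.366). ∠TWF = 103.7° gives WF at -5.9000° from the x-axis; with |WF| = 9.6, F = (11.517, -15.353). ∠WFV = 143.2° gives FV at 30.900° from the x-axis; with |FV| = 26.3, V = (34.084, -1.8465). ∠FVU = 130.5° gives VU at 80.400° from the x-axis; with |VU| = 18.2, U = (37.119, 16.099). ∠VUG = 128.9° gives UG at 131.50° from the x-axis; with |UG| = 28.3, G = (18.367, 37.294). ∠UGS = 56.7° gives GS at -105.20° from the x-axis; with |GS| = 27.6, S = (11.131, 10.660). ∠GSC = 80.4° gives SC at -5.6000° from the x-axis; with |SC| = 20.0, C = (31.035, 8.7079). Then |TC| = |C − T| = 32.234.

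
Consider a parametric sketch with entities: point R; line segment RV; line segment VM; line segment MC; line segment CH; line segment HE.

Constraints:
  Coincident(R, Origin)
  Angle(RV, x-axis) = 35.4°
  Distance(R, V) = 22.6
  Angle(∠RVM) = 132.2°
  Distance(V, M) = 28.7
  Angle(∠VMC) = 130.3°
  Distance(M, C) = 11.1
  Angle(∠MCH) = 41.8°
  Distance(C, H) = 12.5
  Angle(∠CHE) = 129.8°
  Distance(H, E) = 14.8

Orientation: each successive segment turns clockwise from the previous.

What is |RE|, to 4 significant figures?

38.22

R is at the origin; RV runs at 35.4° with length 22.6, so V = (18.42, 13.09). ∠RVM = 132.2° gives VM at -12.40° from the x-axis; with |VM| = 28.7, M = (46.45, 6.929). ∠VMC = 130.3° gives MC at -62.10° from the x-axis; with |MC| = 11.1, C = (51.65, -2.881). ∠MCH = 41.8° gives CH at 159.7° from the x-axis; with |CH| = 12.5, H = (39.92, 1.456). ∠CHE = 129.8° gives HE at 109.5° from the x-axis; with |HE| = 14.8, E = (34.98, 15.41). Then |RE| = |E − R| = 38.22.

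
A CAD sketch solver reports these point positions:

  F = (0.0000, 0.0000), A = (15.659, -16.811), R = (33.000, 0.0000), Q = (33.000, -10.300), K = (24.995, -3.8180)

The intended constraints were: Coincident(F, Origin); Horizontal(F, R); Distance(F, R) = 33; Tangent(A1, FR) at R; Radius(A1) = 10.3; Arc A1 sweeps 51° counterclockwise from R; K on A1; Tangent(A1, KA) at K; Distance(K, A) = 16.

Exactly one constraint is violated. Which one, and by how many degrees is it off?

Tangent(A1, KA) at K — off by 3.30°.

F = (0.00, 0.00) ✓; F.y = 0.00, R.y = 0.00 ✓; |FR| = 33.00 ✓; ∠(QR, RF) = 90.00° ✓; |QR| = 10.30 ✓; bearing(Q→K) − bearing(Q→R) = 51.00° ✓; |QK| = 10.30 ✓; ∠(QK, KA) = 86.70° ✗; |KA| = 16.00 ✓.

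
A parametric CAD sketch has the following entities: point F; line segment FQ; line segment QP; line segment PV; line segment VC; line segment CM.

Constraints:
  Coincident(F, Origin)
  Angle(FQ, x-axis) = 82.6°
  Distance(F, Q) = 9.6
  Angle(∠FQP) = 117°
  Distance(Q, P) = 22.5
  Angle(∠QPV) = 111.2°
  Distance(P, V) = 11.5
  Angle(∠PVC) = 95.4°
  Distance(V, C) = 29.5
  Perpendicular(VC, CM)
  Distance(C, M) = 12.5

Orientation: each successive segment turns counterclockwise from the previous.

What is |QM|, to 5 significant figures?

13.817

F is at the origin; FQ runs at 82.6° with length 9.6, so Q = (1.2364, 9.5200). ∠FQP = 117.0° gives QP at 145.60° from the x-axis; with |QP| = 22.5, P = (-17.329, 22.232). ∠QPV = 111.2° gives PV at -145.60° from the x-axis; with |PV| = 11.5, V = (-26.817, 15.735). ∠PVC = 95.4° gives VC at -61.000° from the x-axis; with |VC| = 29.5, C = (-12.516, -10.067). VC ⟂ CM, so CM runs at 29.000°; with |CM| = 12.5, M = (-1.5828, -4.0065). Then |QM| = |M − Q| = 13.817.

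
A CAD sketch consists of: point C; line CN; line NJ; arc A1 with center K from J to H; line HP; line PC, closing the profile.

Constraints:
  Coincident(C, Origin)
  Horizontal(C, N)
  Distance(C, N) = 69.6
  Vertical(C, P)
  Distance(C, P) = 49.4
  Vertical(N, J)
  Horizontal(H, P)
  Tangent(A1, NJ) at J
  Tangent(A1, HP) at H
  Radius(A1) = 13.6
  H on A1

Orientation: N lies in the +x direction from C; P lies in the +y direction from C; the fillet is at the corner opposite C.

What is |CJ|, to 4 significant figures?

78.27

The virtual corner opposite C is at (69.60, 49.40). The tangent condition forces KJ to be normal to NJ and tangency of A1 to HP means the radius KH is perpendicular to HP, with radius 13.6, so the center K sits 13.6 in from both sides at K = (56.00, 35.80). That places the tangent points at J = (69.60, 35.80) on NJ and H = (56.00, 49.40) on HP. Then |CJ| = |J − C| = 78.27.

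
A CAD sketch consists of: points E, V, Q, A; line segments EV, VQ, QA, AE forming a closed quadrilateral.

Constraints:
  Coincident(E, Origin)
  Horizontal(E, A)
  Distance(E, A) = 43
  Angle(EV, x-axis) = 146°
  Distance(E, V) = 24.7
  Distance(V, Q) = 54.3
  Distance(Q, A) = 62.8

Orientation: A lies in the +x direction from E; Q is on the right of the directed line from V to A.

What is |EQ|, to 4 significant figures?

39.20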